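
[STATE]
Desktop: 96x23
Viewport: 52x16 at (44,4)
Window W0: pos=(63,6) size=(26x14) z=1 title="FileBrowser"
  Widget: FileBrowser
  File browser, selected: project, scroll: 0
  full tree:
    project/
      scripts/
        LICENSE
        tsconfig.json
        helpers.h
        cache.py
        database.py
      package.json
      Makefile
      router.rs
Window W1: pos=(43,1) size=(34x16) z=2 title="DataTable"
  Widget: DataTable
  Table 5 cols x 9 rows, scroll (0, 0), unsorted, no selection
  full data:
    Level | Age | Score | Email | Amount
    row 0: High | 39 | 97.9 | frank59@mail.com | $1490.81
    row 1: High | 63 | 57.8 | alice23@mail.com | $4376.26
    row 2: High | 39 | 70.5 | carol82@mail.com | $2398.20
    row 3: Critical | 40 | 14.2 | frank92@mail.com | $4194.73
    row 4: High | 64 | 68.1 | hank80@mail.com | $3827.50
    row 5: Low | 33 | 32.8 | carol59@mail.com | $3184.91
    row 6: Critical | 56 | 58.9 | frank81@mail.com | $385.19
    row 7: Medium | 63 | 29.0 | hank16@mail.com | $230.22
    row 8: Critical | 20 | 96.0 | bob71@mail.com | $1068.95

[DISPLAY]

Level   │Age│Score│Email        ┃                   
────────┼───┼─────┼─────────────┃                   
High    │39 │97.9 │frank59@mail.┃━━━━━━━━━━━┓       
High    │63 │57.8 │alice23@mail.┃           ┃       
High    │39 │70.5 │carol82@mail.┃───────────┨       
Critical│40 │14.2 │frank92@mail.┃/          ┃       
High    │64 │68.1 │hank80@mail.c┃ts/        ┃       
Low     │33 │32.8 │carol59@mail.┃son        ┃       
Critical│56 │58.9 │frank81@mail.┃           ┃       
Medium  │63 │29.0 │hank16@mail.c┃           ┃       
Critical│20 │96.0 │bob71@mail.co┃           ┃       
                                ┃           ┃       
━━━━━━━━━━━━━━━━━━━━━━━━━━━━━━━━┛           ┃       
                   ┃                        ┃       
                   ┃                        ┃       
                   ┗━━━━━━━━━━━━━━━━━━━━━━━━┛       


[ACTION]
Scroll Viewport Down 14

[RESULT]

High    │63 │57.8 │alice23@mail.┃           ┃       
High    │39 │70.5 │carol82@mail.┃───────────┨       
Critical│40 │14.2 │frank92@mail.┃/          ┃       
High    │64 │68.1 │hank80@mail.c┃ts/        ┃       
Low     │33 │32.8 │carol59@mail.┃son        ┃       
Critical│56 │58.9 │frank81@mail.┃           ┃       
Medium  │63 │29.0 │hank16@mail.c┃           ┃       
Critical│20 │96.0 │bob71@mail.co┃           ┃       
                                ┃           ┃       
━━━━━━━━━━━━━━━━━━━━━━━━━━━━━━━━┛           ┃       
                   ┃                        ┃       
                   ┃                        ┃       
                   ┗━━━━━━━━━━━━━━━━━━━━━━━━┛       
                                                    
                                                    
                                                    


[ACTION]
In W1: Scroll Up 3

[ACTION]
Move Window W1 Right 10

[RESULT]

         ┃High    │63 │57.8 │alice23@mail.┃ ┃       
         ┃High    │39 │70.5 │carol82@mail.┃─┨       
         ┃Critical│40 │14.2 │frank92@mail.┃ ┃       
         ┃High    │64 │68.1 │hank80@mail.c┃ ┃       
         ┃Low     │33 │32.8 │carol59@mail.┃ ┃       
         ┃Critical│56 │58.9 │frank81@mail.┃ ┃       
         ┃Medium  │63 │29.0 │hank16@mail.c┃ ┃       
         ┃Critical│20 │96.0 │bob71@mail.co┃ ┃       
         ┃                                ┃ ┃       
         ┗━━━━━━━━━━━━━━━━━━━━━━━━━━━━━━━━┛ ┃       
                   ┃                        ┃       
                   ┃                        ┃       
                   ┗━━━━━━━━━━━━━━━━━━━━━━━━┛       
                                                    
                                                    
                                                    


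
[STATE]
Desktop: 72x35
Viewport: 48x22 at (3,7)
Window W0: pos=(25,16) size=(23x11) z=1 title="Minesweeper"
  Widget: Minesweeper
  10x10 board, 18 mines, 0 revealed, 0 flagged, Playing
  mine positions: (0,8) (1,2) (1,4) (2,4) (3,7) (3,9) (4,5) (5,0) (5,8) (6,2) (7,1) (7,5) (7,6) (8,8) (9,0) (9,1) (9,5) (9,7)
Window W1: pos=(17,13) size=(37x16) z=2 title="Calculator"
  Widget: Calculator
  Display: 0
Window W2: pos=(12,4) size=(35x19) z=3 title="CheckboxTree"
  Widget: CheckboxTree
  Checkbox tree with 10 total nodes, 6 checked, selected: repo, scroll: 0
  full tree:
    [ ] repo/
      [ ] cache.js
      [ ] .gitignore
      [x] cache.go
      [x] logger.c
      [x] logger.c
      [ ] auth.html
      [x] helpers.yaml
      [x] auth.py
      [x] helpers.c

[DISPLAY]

         ┃>[-] repo/                       ┃    
         ┃   [ ] cache.js                  ┃    
         ┃   [ ] .gitignore                ┃    
         ┃   [x] cache.go                  ┃    
         ┃   [x] logger.c                  ┃    
         ┃   [x] logger.c                  ┃    
         ┃   [ ] auth.html                 ┃━━━━
         ┃   [x] helpers.yaml              ┃    
         ┃   [x] auth.py                   ┃────
         ┃   [x] helpers.c                 ┃    
         ┃                                 ┃    
         ┃                                 ┃    
         ┃                                 ┃    
         ┃                                 ┃    
         ┃                                 ┃    
         ┗━━━━━━━━━━━━━━━━━━━━━━━━━━━━━━━━━┛    
              ┃├───┼───┼───┼───┤                
              ┃│ 0 │ . │ = │ + │                
              ┃├───┼───┼───┼───┤                
              ┃│ C │ MC│ MR│ M+│                
              ┃└───┴───┴───┴───┘                
              ┗━━━━━━━━━━━━━━━━━━━━━━━━━━━━━━━━━


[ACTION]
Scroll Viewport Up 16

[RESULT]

                                                
                                                
                                                
                                                
         ┏━━━━━━━━━━━━━━━━━━━━━━━━━━━━━━━━━┓    
         ┃ CheckboxTree                    ┃    
         ┠─────────────────────────────────┨    
         ┃>[-] repo/                       ┃    
         ┃   [ ] cache.js                  ┃    
         ┃   [ ] .gitignore                ┃    
         ┃   [x] cache.go                  ┃    
         ┃   [x] logger.c                  ┃    
         ┃   [x] logger.c                  ┃    
         ┃   [ ] auth.html                 ┃━━━━
         ┃   [x] helpers.yaml              ┃    
         ┃   [x] auth.py                   ┃────
         ┃   [x] helpers.c                 ┃    
         ┃                                 ┃    
         ┃                                 ┃    
         ┃                                 ┃    
         ┃                                 ┃    
         ┃                                 ┃    


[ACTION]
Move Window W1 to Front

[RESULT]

                                                
                                                
                                                
                                                
         ┏━━━━━━━━━━━━━━━━━━━━━━━━━━━━━━━━━┓    
         ┃ CheckboxTree                    ┃    
         ┠─────────────────────────────────┨    
         ┃>[-] repo/                       ┃    
         ┃   [ ] cache.js                  ┃    
         ┃   [ ] .gitignore                ┃    
         ┃   [x] cache.go                  ┃    
         ┃   [x] logger.c                  ┃    
         ┃   [x] logger.c                  ┃    
         ┃   [┏━━━━━━━━━━━━━━━━━━━━━━━━━━━━━━━━━
         ┃   [┃ Calculator                      
         ┃   [┠─────────────────────────────────
         ┃   [┃                                 
         ┃    ┃┌───┬───┬───┬───┐                
         ┃    ┃│ 7 │ 8 │ 9 │ ÷ │                
         ┃    ┃├───┼───┼───┼───┤                
         ┃    ┃│ 4 │ 5 │ 6 │ × │                
         ┃    ┃├───┼───┼───┼───┤                


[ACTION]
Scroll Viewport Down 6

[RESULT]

         ┠─────────────────────────────────┨    
         ┃>[-] repo/                       ┃    
         ┃   [ ] cache.js                  ┃    
         ┃   [ ] .gitignore                ┃    
         ┃   [x] cache.go                  ┃    
         ┃   [x] logger.c                  ┃    
         ┃   [x] logger.c                  ┃    
         ┃   [┏━━━━━━━━━━━━━━━━━━━━━━━━━━━━━━━━━
         ┃   [┃ Calculator                      
         ┃   [┠─────────────────────────────────
         ┃   [┃                                 
         ┃    ┃┌───┬───┬───┬───┐                
         ┃    ┃│ 7 │ 8 │ 9 │ ÷ │                
         ┃    ┃├───┼───┼───┼───┤                
         ┃    ┃│ 4 │ 5 │ 6 │ × │                
         ┃    ┃├───┼───┼───┼───┤                
         ┗━━━━┃│ 1 │ 2 │ 3 │ - │                
              ┃├───┼───┼───┼───┤                
              ┃│ 0 │ . │ = │ + │                
              ┃├───┼───┼───┼───┤                
              ┃│ C │ MC│ MR│ M+│                
              ┃└───┴───┴───┴───┘                


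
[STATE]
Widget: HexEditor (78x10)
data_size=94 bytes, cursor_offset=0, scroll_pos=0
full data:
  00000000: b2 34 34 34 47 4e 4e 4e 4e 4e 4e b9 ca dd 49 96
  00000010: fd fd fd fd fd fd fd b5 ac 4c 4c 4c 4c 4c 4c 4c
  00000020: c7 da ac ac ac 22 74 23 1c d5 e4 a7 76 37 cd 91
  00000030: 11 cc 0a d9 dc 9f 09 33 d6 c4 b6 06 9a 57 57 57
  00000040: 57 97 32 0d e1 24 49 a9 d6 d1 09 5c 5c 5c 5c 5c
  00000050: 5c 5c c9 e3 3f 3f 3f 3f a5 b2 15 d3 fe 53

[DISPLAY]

00000000  B2 34 34 34 47 4e 4e 4e  4e 4e 4e b9 ca dd 49 96  |.444GNNNNNN...I.|
00000010  fd fd fd fd fd fd fd b5  ac 4c 4c 4c 4c 4c 4c 4c  |.........LLLLLLL|
00000020  c7 da ac ac ac 22 74 23  1c d5 e4 a7 76 37 cd 91  |....."t#....v7..|
00000030  11 cc 0a d9 dc 9f 09 33  d6 c4 b6 06 9a 57 57 57  |.......3.....WWW|
00000040  57 97 32 0d e1 24 49 a9  d6 d1 09 5c 5c 5c 5c 5c  |W.2..$I....\\\\\|
00000050  5c 5c c9 e3 3f 3f 3f 3f  a5 b2 15 d3 fe 53        |\\..????.....S  |
                                                                              
                                                                              
                                                                              
                                                                              


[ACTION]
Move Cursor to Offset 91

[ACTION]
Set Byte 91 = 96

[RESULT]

00000000  b2 34 34 34 47 4e 4e 4e  4e 4e 4e b9 ca dd 49 96  |.444GNNNNNN...I.|
00000010  fd fd fd fd fd fd fd b5  ac 4c 4c 4c 4c 4c 4c 4c  |.........LLLLLLL|
00000020  c7 da ac ac ac 22 74 23  1c d5 e4 a7 76 37 cd 91  |....."t#....v7..|
00000030  11 cc 0a d9 dc 9f 09 33  d6 c4 b6 06 9a 57 57 57  |.......3.....WWW|
00000040  57 97 32 0d e1 24 49 a9  d6 d1 09 5c 5c 5c 5c 5c  |W.2..$I....\\\\\|
00000050  5c 5c c9 e3 3f 3f 3f 3f  a5 b2 15 96 fe 53        |\\..????.....S  |
                                                                              
                                                                              
                                                                              
                                                                              


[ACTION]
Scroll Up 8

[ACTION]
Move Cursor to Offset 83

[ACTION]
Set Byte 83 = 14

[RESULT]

00000000  b2 34 34 34 47 4e 4e 4e  4e 4e 4e b9 ca dd 49 96  |.444GNNNNNN...I.|
00000010  fd fd fd fd fd fd fd b5  ac 4c 4c 4c 4c 4c 4c 4c  |.........LLLLLLL|
00000020  c7 da ac ac ac 22 74 23  1c d5 e4 a7 76 37 cd 91  |....."t#....v7..|
00000030  11 cc 0a d9 dc 9f 09 33  d6 c4 b6 06 9a 57 57 57  |.......3.....WWW|
00000040  57 97 32 0d e1 24 49 a9  d6 d1 09 5c 5c 5c 5c 5c  |W.2..$I....\\\\\|
00000050  5c 5c c9 14 3f 3f 3f 3f  a5 b2 15 96 fe 53        |\\..????.....S  |
                                                                              
                                                                              
                                                                              
                                                                              


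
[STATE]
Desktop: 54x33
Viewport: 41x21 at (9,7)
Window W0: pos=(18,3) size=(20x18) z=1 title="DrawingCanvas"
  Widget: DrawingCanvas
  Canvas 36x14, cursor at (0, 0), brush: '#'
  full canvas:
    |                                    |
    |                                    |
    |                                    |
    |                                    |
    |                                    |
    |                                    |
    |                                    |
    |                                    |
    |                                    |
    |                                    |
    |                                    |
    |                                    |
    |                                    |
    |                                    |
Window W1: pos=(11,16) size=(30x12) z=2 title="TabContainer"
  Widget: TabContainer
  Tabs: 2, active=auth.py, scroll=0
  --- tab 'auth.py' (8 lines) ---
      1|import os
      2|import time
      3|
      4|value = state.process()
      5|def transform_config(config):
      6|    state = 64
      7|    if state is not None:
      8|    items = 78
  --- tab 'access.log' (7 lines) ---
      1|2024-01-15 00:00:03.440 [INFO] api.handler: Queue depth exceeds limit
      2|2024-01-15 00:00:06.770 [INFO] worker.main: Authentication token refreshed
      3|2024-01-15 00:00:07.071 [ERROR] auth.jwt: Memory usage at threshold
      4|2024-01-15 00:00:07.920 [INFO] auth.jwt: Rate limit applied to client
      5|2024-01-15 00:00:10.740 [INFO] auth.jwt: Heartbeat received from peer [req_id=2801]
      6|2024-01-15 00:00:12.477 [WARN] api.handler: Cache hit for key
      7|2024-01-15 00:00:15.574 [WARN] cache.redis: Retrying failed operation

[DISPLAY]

         ┃                  ┃            
         ┃                  ┃            
         ┃                  ┃            
         ┃                  ┃            
         ┃                  ┃            
         ┃                  ┃            
         ┃                  ┃            
         ┃                  ┃            
         ┃                  ┃            
  ┏━━━━━━━━━━━━━━━━━━━━━━━━━━━━┓         
  ┃ TabContainer               ┃         
  ┠────────────────────────────┨         
  ┃[auth.py]│ access.log       ┃         
  ┃────────────────────────────┃         
  ┃import os                   ┃         
  ┃import time                 ┃         
  ┃                            ┃         
  ┃value = state.process()     ┃         
  ┃def transform_config(config)┃         
  ┃    state = 64              ┃         
  ┗━━━━━━━━━━━━━━━━━━━━━━━━━━━━┛         


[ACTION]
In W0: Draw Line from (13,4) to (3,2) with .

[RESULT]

         ┃                  ┃            
         ┃                  ┃            
         ┃  .               ┃            
         ┃  .               ┃            
         ┃  .               ┃            
         ┃   .              ┃            
         ┃   .              ┃            
         ┃   .              ┃            
         ┃   .              ┃            
  ┏━━━━━━━━━━━━━━━━━━━━━━━━━━━━┓         
  ┃ TabContainer               ┃         
  ┠────────────────────────────┨         
  ┃[auth.py]│ access.log       ┃         
  ┃────────────────────────────┃         
  ┃import os                   ┃         
  ┃import time                 ┃         
  ┃                            ┃         
  ┃value = state.process()     ┃         
  ┃def transform_config(config)┃         
  ┃    state = 64              ┃         
  ┗━━━━━━━━━━━━━━━━━━━━━━━━━━━━┛         


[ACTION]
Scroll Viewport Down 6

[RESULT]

         ┃   .              ┃            
         ┃   .              ┃            
         ┃   .              ┃            
         ┃   .              ┃            
  ┏━━━━━━━━━━━━━━━━━━━━━━━━━━━━┓         
  ┃ TabContainer               ┃         
  ┠────────────────────────────┨         
  ┃[auth.py]│ access.log       ┃         
  ┃────────────────────────────┃         
  ┃import os                   ┃         
  ┃import time                 ┃         
  ┃                            ┃         
  ┃value = state.process()     ┃         
  ┃def transform_config(config)┃         
  ┃    state = 64              ┃         
  ┗━━━━━━━━━━━━━━━━━━━━━━━━━━━━┛         
                                         
                                         
                                         
                                         
                                         


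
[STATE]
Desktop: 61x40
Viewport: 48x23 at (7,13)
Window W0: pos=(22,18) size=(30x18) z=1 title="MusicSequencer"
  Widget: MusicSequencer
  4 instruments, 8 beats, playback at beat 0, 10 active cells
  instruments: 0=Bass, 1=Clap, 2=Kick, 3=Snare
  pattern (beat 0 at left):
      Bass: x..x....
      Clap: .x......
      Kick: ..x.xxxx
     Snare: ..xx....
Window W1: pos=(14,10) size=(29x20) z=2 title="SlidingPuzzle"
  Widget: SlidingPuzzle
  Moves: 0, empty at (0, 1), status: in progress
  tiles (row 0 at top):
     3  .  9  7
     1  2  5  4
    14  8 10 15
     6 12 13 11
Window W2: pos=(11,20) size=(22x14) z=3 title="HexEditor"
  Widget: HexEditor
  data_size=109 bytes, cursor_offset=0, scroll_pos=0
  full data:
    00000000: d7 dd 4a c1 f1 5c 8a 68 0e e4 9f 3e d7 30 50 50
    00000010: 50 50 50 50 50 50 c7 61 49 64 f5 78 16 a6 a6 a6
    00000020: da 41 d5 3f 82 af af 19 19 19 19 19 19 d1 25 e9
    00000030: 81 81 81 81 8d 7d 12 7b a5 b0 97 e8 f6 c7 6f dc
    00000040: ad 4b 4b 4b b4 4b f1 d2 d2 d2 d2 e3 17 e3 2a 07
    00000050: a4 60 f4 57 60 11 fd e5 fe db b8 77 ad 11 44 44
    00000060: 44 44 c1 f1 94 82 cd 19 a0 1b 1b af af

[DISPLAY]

       ┃┌────┬────┬────┬────┐      ┃            
       ┃│  3 │    │  9 │  7 │      ┃            
       ┃├────┼────┼────┼────┤      ┃            
       ┃│  1 │  2 │  5 │  4 │      ┃            
       ┃├────┼────┼────┼────┤      ┃            
       ┃│ 14 │  8 │ 10 │ 15 │      ┃━━━━━━━━┓   
       ┃├────┼────┼────┼────┤      ┃        ┃   
    ┏━━━━━━━━━━━━━━━━━━━━┓1 │      ┃────────┨   
    ┃ HexEditor          ┃──┘      ┃        ┃   
    ┠────────────────────┨         ┃        ┃   
    ┃00000000  D7 dd 4a c┃         ┃        ┃   
    ┃00000010  50 50 50 5┃         ┃        ┃   
    ┃00000020  da 41 d5 3┃         ┃        ┃   
    ┃00000030  81 81 81 8┃         ┃        ┃   
    ┃00000040  ad 4b 4b 4┃         ┃        ┃   
    ┃00000050  a4 60 f4 5┃         ┃        ┃   
    ┃00000060  44 44 c1 f┃━━━━━━━━━┛        ┃   
    ┃                    ┃                  ┃   
    ┃                    ┃                  ┃   
    ┃                    ┃                  ┃   
    ┗━━━━━━━━━━━━━━━━━━━━┛                  ┃   
               ┃                            ┃   
               ┗━━━━━━━━━━━━━━━━━━━━━━━━━━━━┛   


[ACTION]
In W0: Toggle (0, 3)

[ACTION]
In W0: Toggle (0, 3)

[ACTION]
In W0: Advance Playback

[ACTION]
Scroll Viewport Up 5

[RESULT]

                                                
                                                
       ┏━━━━━━━━━━━━━━━━━━━━━━━━━━━┓            
       ┃ SlidingPuzzle             ┃            
       ┠───────────────────────────┨            
       ┃┌────┬────┬────┬────┐      ┃            
       ┃│  3 │    │  9 │  7 │      ┃            
       ┃├────┼────┼────┼────┤      ┃            
       ┃│  1 │  2 │  5 │  4 │      ┃            
       ┃├────┼────┼────┼────┤      ┃            
       ┃│ 14 │  8 │ 10 │ 15 │      ┃━━━━━━━━┓   
       ┃├────┼────┼────┼────┤      ┃        ┃   
    ┏━━━━━━━━━━━━━━━━━━━━┓1 │      ┃────────┨   
    ┃ HexEditor          ┃──┘      ┃        ┃   
    ┠────────────────────┨         ┃        ┃   
    ┃00000000  D7 dd 4a c┃         ┃        ┃   
    ┃00000010  50 50 50 5┃         ┃        ┃   
    ┃00000020  da 41 d5 3┃         ┃        ┃   
    ┃00000030  81 81 81 8┃         ┃        ┃   
    ┃00000040  ad 4b 4b 4┃         ┃        ┃   
    ┃00000050  a4 60 f4 5┃         ┃        ┃   
    ┃00000060  44 44 c1 f┃━━━━━━━━━┛        ┃   
    ┃                    ┃                  ┃   


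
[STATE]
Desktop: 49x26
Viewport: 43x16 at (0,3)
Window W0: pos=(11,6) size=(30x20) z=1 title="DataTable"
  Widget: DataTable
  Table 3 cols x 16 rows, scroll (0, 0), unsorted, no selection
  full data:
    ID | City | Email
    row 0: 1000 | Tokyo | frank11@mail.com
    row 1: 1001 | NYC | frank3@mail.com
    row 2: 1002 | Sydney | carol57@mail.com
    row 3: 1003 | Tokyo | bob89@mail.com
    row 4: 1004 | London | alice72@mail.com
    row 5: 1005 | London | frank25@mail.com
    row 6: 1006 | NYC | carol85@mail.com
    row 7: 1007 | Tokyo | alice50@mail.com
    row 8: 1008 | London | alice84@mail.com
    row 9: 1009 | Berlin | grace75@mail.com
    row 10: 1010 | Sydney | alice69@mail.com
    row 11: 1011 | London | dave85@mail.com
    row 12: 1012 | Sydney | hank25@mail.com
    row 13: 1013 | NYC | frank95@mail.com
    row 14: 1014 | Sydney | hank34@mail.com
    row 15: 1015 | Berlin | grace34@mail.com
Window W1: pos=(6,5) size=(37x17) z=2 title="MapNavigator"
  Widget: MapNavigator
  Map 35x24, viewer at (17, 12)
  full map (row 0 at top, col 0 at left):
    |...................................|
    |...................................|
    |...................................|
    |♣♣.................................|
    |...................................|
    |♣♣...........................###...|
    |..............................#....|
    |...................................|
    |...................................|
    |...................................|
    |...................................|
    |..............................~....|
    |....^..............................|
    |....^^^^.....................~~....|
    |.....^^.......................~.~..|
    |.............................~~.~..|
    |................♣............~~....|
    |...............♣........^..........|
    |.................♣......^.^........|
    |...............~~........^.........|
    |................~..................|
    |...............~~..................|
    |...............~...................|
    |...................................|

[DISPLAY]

                                           
                                           
      ┏━━━━━━━━━━━━━━━━━━━━━━━━━━━━━━━━━━━┓
      ┃ MapNavigator                      ┃
      ┠───────────────────────────────────┨
      ┃..............................#....┃
      ┃...................................┃
      ┃...................................┃
      ┃...................................┃
      ┃...................................┃
      ┃..............................~....┃
      ┃....^............@.................┃
      ┃....^^^^.....................~~....┃
      ┃.....^^.......................~.~..┃
      ┃.............................~~.~..┃
      ┃................♣............~~....┃


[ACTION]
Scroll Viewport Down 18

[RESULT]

      ┃...................................┃
      ┃...................................┃
      ┃...................................┃
      ┃..............................~....┃
      ┃....^............@.................┃
      ┃....^^^^.....................~~....┃
      ┃.....^^.......................~.~..┃
      ┃.............................~~.~..┃
      ┃................♣............~~....┃
      ┃...............♣........^..........┃
      ┃.................♣......^.^........┃
      ┗━━━━━━━━━━━━━━━━━━━━━━━━━━━━━━━━━━━┛
           ┃1011│London│dave85@mail.com ┃  
           ┃1012│Sydney│hank25@mail.com ┃  
           ┃1013│NYC   │frank95@mail.com┃  
           ┗━━━━━━━━━━━━━━━━━━━━━━━━━━━━┛  


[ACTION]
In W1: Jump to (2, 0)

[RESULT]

      ┃                                   ┃
      ┃                                   ┃
      ┃                                   ┃
      ┃                                   ┃
      ┃               ..@.................┃
      ┃               ....................┃
      ┃               ....................┃
      ┃               ♣♣..................┃
      ┃               ....................┃
      ┃               ♣♣..................┃
      ┃               ....................┃
      ┗━━━━━━━━━━━━━━━━━━━━━━━━━━━━━━━━━━━┛
           ┃1011│London│dave85@mail.com ┃  
           ┃1012│Sydney│hank25@mail.com ┃  
           ┃1013│NYC   │frank95@mail.com┃  
           ┗━━━━━━━━━━━━━━━━━━━━━━━━━━━━┛  


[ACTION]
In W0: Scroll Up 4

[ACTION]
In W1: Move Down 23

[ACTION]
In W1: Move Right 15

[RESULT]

      ┃...............~~........^.........┃
      ┃................~..................┃
      ┃...............~~..................┃
      ┃...............~...................┃
      ┃.................@.................┃
      ┃                                   ┃
      ┃                                   ┃
      ┃                                   ┃
      ┃                                   ┃
      ┃                                   ┃
      ┃                                   ┃
      ┗━━━━━━━━━━━━━━━━━━━━━━━━━━━━━━━━━━━┛
           ┃1011│London│dave85@mail.com ┃  
           ┃1012│Sydney│hank25@mail.com ┃  
           ┃1013│NYC   │frank95@mail.com┃  
           ┗━━━━━━━━━━━━━━━━━━━━━━━━━━━━┛  


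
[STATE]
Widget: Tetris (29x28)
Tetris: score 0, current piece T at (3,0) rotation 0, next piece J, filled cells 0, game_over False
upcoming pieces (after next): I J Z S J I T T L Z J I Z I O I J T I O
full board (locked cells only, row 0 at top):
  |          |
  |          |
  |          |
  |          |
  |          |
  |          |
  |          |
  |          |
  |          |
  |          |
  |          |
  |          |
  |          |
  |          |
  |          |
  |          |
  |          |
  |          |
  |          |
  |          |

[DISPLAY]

    ▒     │Next:             
   ▒▒▒    │█                 
          │███               
          │                  
          │                  
          │                  
          │Score:            
          │0                 
          │                  
          │                  
          │                  
          │                  
          │                  
          │                  
          │                  
          │                  
          │                  
          │                  
          │                  
          │                  
          │                  
          │                  
          │                  
          │                  
          │                  
          │                  
          │                  
          │                  


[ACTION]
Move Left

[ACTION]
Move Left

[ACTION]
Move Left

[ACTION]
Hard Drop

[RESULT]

   █      │Next:             
   ███    │████              
          │                  
          │                  
          │                  
          │                  
          │Score:            
          │0                 
          │                  
          │                  
          │                  
          │                  
          │                  
          │                  
          │                  
          │                  
          │                  
          │                  
 ▒        │                  
▒▒▒       │                  
          │                  
          │                  
          │                  
          │                  
          │                  
          │                  
          │                  
          │                  


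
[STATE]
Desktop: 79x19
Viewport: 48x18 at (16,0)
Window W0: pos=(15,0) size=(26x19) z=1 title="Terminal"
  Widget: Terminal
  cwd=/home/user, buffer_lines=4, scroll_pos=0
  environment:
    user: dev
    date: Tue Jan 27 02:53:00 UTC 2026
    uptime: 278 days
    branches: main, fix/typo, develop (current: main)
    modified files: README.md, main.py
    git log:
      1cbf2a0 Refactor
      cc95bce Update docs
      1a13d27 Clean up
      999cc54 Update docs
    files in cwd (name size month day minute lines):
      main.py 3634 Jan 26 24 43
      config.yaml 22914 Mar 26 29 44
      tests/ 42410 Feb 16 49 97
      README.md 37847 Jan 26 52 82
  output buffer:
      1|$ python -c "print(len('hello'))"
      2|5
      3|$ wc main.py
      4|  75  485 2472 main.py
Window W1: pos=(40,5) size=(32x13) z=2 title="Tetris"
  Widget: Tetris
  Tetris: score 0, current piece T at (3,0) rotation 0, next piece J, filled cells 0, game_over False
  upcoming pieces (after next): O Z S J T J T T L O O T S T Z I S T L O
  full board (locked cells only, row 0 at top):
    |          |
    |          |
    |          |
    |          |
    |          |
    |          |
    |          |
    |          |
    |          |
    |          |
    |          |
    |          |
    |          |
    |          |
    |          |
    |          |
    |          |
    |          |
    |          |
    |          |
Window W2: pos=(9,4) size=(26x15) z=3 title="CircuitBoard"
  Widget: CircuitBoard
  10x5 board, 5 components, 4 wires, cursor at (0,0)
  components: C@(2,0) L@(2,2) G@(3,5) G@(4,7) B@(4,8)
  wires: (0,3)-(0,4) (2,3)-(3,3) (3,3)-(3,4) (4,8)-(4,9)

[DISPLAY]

━━━━━━━━━━━━━━━━━━━━━━━━┓                       
 Terminal               ┃                       
────────────────────────┨                       
$ python -c "print(len('┃                       
━━━━━━━━━━━━━━━━━━┓     ┃                       
itBoard           ┃     ┏━━━━━━━━━━━━━━━━━━━━━━━
──────────────────┨.py  ┃ Tetris                
 2 3 4 5 6 7 8 9  ┃     ┠───────────────────────
          · ─ ·   ┃     ┃          │Next:       
                  ┃     ┃          │█           
                  ┃     ┃          │███         
                  ┃     ┃          │            
      L   ·       ┃     ┃          │            
          │       ┃     ┃          │            
          · ─ ·   ┃     ┃          │Score:      
                  ┃     ┃          │0           
                  ┃     ┃          │            
: (0,0)           ┃     ┗━━━━━━━━━━━━━━━━━━━━━━━


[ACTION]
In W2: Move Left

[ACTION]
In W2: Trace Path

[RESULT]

━━━━━━━━━━━━━━━━━━━━━━━━┓                       
 Terminal               ┃                       
────────────────────────┨                       
$ python -c "print(len('┃                       
━━━━━━━━━━━━━━━━━━┓     ┃                       
itBoard           ┃     ┏━━━━━━━━━━━━━━━━━━━━━━━
──────────────────┨.py  ┃ Tetris                
 2 3 4 5 6 7 8 9  ┃     ┠───────────────────────
          · ─ ·   ┃     ┃          │Next:       
                  ┃     ┃          │█           
                  ┃     ┃          │███         
                  ┃     ┃          │            
      L   ·       ┃     ┃          │            
          │       ┃     ┃          │            
          · ─ ·   ┃     ┃          │Score:      
                  ┃     ┃          │0           
                  ┃     ┃          │            
: (0,0)  Trace: No┃     ┗━━━━━━━━━━━━━━━━━━━━━━━


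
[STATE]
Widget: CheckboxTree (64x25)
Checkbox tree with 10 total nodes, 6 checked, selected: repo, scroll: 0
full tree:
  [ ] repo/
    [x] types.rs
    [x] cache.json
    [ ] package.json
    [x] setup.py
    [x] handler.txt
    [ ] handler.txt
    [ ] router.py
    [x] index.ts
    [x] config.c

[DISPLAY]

>[-] repo/                                                      
   [x] types.rs                                                 
   [x] cache.json                                               
   [ ] package.json                                             
   [x] setup.py                                                 
   [x] handler.txt                                              
   [ ] handler.txt                                              
   [ ] router.py                                                
   [x] index.ts                                                 
   [x] config.c                                                 
                                                                
                                                                
                                                                
                                                                
                                                                
                                                                
                                                                
                                                                
                                                                
                                                                
                                                                
                                                                
                                                                
                                                                
                                                                


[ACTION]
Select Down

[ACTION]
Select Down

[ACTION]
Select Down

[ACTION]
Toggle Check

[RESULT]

 [-] repo/                                                      
   [x] types.rs                                                 
   [x] cache.json                                               
>  [x] package.json                                             
   [x] setup.py                                                 
   [x] handler.txt                                              
   [ ] handler.txt                                              
   [ ] router.py                                                
   [x] index.ts                                                 
   [x] config.c                                                 
                                                                
                                                                
                                                                
                                                                
                                                                
                                                                
                                                                
                                                                
                                                                
                                                                
                                                                
                                                                
                                                                
                                                                
                                                                


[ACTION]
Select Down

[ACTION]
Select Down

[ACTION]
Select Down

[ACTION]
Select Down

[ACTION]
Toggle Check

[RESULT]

 [-] repo/                                                      
   [x] types.rs                                                 
   [x] cache.json                                               
   [x] package.json                                             
   [x] setup.py                                                 
   [x] handler.txt                                              
   [ ] handler.txt                                              
>  [x] router.py                                                
   [x] index.ts                                                 
   [x] config.c                                                 
                                                                
                                                                
                                                                
                                                                
                                                                
                                                                
                                                                
                                                                
                                                                
                                                                
                                                                
                                                                
                                                                
                                                                
                                                                
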